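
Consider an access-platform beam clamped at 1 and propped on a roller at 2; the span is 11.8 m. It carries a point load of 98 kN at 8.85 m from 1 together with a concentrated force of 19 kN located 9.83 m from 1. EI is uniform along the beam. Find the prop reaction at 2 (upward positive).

R_2 = 76.3 kN

Take the reaction at 2 as the redundant and release it; the primary structure is a cantilever fixed at 1.
Free-end deflection of the primary structure under the applied loading (downward +):
  point load 98 at a = 8.85: Pa²(3L − a)/(6EI) = 33965/EI
  point load 19 at a = 9.83: Pa²(3L − a)/(6EI) = 7824/EI
  δ_0 = 41789/EI
Flexibility coefficient — unit upward force at 2: δ_{22} = L³/(3EI) = 547.7/EI.
The prop prevents deflection at 2: R_2 = δ_0/δ_{22} = 41789/547.7 = 76.3 kN.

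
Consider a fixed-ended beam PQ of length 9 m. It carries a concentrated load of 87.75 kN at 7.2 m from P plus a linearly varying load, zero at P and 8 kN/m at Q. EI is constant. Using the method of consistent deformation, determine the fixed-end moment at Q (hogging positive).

Release both end moments; the primary structure is a simply-supported span PQ with redundants M_P and M_Q.
On the primary (simply-supported) span, the end slopes from the loading are:
  at P: point load 87.75 at a = 7.2: Pab(L + b)/(6LEI) = 227.4/EI
  at Q: point load 87.75 at a = 7.2: Pab(L + a)/(6LEI) = 341.2/EI
  at P: triangular load, peak 8: 7w₀L³/(360EI) = 113.4/EI
  at Q: triangular load, peak 8: w₀L³/(45EI) = 129.6/EI
  θ_P0 = 340.8/EI,  θ_Q0 = 470.8/EI
Flexibility coefficients: a unit moment at one end gives L/(3EI) there and L/(6EI) at the far end, so f₁₁ = f₂₂ = 3/EI and f₁₂ = f₂₁ = 1.5/EI.
Compatibility — zero rotation at each built-in end:
  3 M_P + 1.5 M_Q = 340.8
  1.5 M_P + 3 M_Q = 470.8
Solving the pair gives M_P = 46.87 kN·m and M_Q = 133.5 kN·m (hogging).

M_Q = 133.5 kN·m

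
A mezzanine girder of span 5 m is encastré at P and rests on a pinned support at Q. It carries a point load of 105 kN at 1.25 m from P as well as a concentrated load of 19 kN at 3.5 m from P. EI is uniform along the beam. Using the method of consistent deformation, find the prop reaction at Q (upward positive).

Remove the prop at Q; the released (primary) structure is a cantilever built in at P.
Deflection at Q on the released cantilever, summing each load's contribution:
  point load 105 at a = 1.25: Pa²(3L − a)/(6EI) = 376/EI
  point load 19 at a = 3.5: Pa²(3L − a)/(6EI) = 446.1/EI
  δ_0 = 822.1/EI
Flexibility coefficient — unit upward force at Q: δ_{QQ} = L³/(3EI) = 41.67/EI.
The prop prevents deflection at Q: R_Q = δ_0/δ_{QQ} = 822.1/41.67 = 19.73 kN.

R_Q = 19.73 kN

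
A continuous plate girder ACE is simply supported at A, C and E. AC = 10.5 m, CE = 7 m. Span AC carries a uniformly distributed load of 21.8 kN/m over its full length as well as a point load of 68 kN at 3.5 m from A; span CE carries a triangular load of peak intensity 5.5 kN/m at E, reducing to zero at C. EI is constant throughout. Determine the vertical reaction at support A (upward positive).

Take M_C as the redundant. Released structure: two simple spans AC and CE with a hinge at C.
Rotations at C on the released spans (each span's end-slope, ×1/EI):
  span AC: UDL 21.8: wL³/(24EI) = 1052/EI
  span AC: point load 68 at a = 3.5: Pab(L + a)/(6LEI) = 370.2/EI
  span CE: triangular load, peak 5.5: 7w₀L³/(360EI) = 36.68/EI
  relative rotation θ_0 = (1422 + 36.68)/EI = 1458/EI
A unit hogging moment at C produces rotation L₁/(3EI) + L₂/(3EI) = 5.833/EI.
Compatibility: M_C·(L₁+L₂)/(3EI) = θ_0, giving M_C = 250 kN·m (hogging).
Span AC, ΣM about A with M_C applied at C: R_C^{AC}·10.5 = 1440 + 250, so R_C^{AC} = 160.9 kN and R_A = 296.9 − 160.9 = 136 kN.

R_A = 136 kN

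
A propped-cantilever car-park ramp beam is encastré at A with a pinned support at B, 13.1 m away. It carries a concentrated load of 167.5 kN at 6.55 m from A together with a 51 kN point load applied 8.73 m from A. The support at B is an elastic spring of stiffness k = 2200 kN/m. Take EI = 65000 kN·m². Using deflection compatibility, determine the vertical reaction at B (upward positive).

R_B = 75.78 kN

Choose R_B as the redundant. The primary structure is the cantilever fixed at A.
Deflection at B on the released cantilever, summing each load's contribution:
  point load 167.5 at a = 6.55: Pa²(3L − a)/(6EI) = 39225/EI
  point load 51 at a = 8.73: Pa²(3L − a)/(6EI) = 19804/EI
  δ_0 = 59028/EI
Flexibility coefficient — unit upward force at B: δ_{BB} = L³/(3EI) = 749.4/EI.
With EI = 65000 kN·m²: δ_0 = 0.90812 m and δ_{BB} = 0.011529 m/kN.
Compatibility — the spring shortens by R_B/k under the reaction it provides: δ_0 − R_B·δ_{BB} = R_B/k. With 1/k = 0.000455 m/kN, R_B = δ_0 / (δ_{BB} + 1/k) = 0.90812 / (0.011529 + 0.000455) = 75.78 kN.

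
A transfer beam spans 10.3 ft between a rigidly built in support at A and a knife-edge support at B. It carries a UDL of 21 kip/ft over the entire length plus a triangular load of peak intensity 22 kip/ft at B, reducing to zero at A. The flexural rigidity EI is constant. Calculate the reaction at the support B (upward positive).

R_B = 143.4 kip

Release the roller at B. Primary structure: cantilever fixed at A.
Deflection at B on the released cantilever, summing each load's contribution:
  UDL 21: wL⁴/(8EI) = 29545/EI
  triangular load, peak 22 at the free end: 11w₀L⁴/(120EI) = 22698/EI
  δ_0 = 52242/EI
Flexibility coefficient — unit upward force at B: δ_{BB} = L³/(3EI) = 364.2/EI.
The prop prevents deflection at B: R_B = δ_0/δ_{BB} = 52242/364.2 = 143.4 kip.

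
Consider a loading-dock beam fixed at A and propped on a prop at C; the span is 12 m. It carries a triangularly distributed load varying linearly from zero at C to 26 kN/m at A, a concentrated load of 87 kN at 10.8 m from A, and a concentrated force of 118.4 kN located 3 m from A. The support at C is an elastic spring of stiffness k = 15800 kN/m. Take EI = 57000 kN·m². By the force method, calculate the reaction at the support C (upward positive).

R_C = 114.7 kN

Take the reaction at C as the redundant and release it; the primary structure is a cantilever fixed at A.
Downward deflection at the released point C due to the loads:
  triangular load, peak 26 at the fixed end: w₀L⁴/(30EI) = 17971/EI
  point load 87 at a = 10.8: Pa²(3L − a)/(6EI) = 42620/EI
  point load 118.4 at a = 3: Pa²(3L − a)/(6EI) = 5861/EI
  δ_0 = 66452/EI
Flexibility coefficient — unit upward force at C: δ_{CC} = L³/(3EI) = 576/EI.
With EI = 57000 kN·m²: δ_0 = 1.1658 m and δ_{CC} = 0.010105 m/kN.
Compatibility — the spring shortens by R_C/k under the reaction it provides: δ_0 − R_C·δ_{CC} = R_C/k. With 1/k = 0.000063 m/kN, R_C = δ_0 / (δ_{CC} + 1/k) = 1.1658 / (0.010105 + 0.000063) = 114.7 kN.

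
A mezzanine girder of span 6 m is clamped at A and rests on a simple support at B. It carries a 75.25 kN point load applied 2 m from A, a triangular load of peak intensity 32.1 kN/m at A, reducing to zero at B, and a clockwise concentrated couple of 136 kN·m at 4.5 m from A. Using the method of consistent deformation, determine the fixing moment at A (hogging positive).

M_A = 105.4 kN·m

Take the reaction at B as the redundant and release it; the primary structure is a cantilever fixed at A.
Downward deflection at the released point B due to the loads:
  point load 75.25 at a = 2: Pa²(3L − a)/(6EI) = 802.7/EI
  triangular load, peak 32.1 at the fixed end: w₀L⁴/(30EI) = 1387/EI
  clockwise couple 136 at a = 4.5: M₀a(2L − a)/(2EI) = 2295/EI
  δ_0 = 4484/EI
Tip deflection under a unit load at B: L³/(3EI) = 72/EI.
The prop prevents deflection at B: R_B = δ_0/δ_{BB} = 4484/72 = 62.28 kN.
Moment equilibrium about A: M_A = Σ(load moments about A) − R_B·L = 479.1 − 62.28×6 = 105.4 kN·m.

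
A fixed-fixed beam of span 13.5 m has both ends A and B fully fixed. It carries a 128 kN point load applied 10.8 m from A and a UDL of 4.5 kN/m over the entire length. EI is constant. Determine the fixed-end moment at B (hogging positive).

Release both end moments; the primary structure is a simply-supported span AB with redundants M_A and M_B.
End rotations of the released simple span under the applied load (×1/EI):
  at A: point load 128 at a = 10.8: Pab(L + b)/(6LEI) = 746.5/EI
  at B: point load 128 at a = 10.8: Pab(L + a)/(6LEI) = 1120/EI
  at A: UDL 4.5: wL³/(24EI) = 461.3/EI
  at B: UDL 4.5: wL³/(24EI) = 461.3/EI
  θ_A0 = 1208/EI,  θ_B0 = 1581/EI
Flexibility coefficients: a unit moment at one end gives L/(3EI) there and L/(6EI) at the far end, so f₁₁ = f₂₂ = 4.5/EI and f₁₂ = f₂₁ = 2.25/EI.
Compatibility — zero rotation at each built-in end:
  4.5 M_A + 2.25 M_B = 1208
  2.25 M_A + 4.5 M_B = 1581
Solving the pair gives M_A = 123.6 kN·m and M_B = 289.5 kN·m (hogging).

M_B = 289.5 kN·m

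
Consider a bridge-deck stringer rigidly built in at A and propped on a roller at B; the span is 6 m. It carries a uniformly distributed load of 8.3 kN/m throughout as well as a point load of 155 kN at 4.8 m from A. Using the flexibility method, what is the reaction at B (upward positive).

R_B = 127.8 kN

Remove the prop at B; the released (primary) structure is a cantilever built in at A.
Primary-structure tip deflection at B by superposition:
  UDL 8.3: wL⁴/(8EI) = 1345/EI
  point load 155 at a = 4.8: Pa²(3L − a)/(6EI) = 7857/EI
  δ_0 = 9201/EI
Tip deflection under a unit load at B: L³/(3EI) = 72/EI.
Compatibility at B: δ_0 − R_B·δ_{BB} = 0, so R_B = 9201/72 = 127.8 kN.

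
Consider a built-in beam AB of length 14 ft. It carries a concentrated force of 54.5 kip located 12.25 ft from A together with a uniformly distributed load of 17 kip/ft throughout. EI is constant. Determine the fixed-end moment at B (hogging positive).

Release both end moments; the primary structure is a simply-supported span AB with redundants M_A and M_B.
On the primary (simply-supported) span, the end slopes from the loading are:
  at A: point load 54.5 at a = 12.25: Pab(L + b)/(6LEI) = 219.1/EI
  at B: point load 54.5 at a = 12.25: Pab(L + a)/(6LEI) = 365.1/EI
  at A: UDL 17: wL³/(24EI) = 1944/EI
  at B: UDL 17: wL³/(24EI) = 1944/EI
  θ_A0 = 2163/EI,  θ_B0 = 2309/EI
Flexibility coefficients: a unit moment at one end gives L/(3EI) there and L/(6EI) at the far end, so f₁₁ = f₂₂ = 4.667/EI and f₁₂ = f₂₁ = 2.333/EI.
Compatibility — zero rotation at each built-in end:
  4.667 M_A + 2.333 M_B = 2163
  2.333 M_A + 4.667 M_B = 2309
Solving the pair gives M_A = 288.1 kip·ft and M_B = 350.7 kip·ft (hogging).

M_B = 350.7 kip·ft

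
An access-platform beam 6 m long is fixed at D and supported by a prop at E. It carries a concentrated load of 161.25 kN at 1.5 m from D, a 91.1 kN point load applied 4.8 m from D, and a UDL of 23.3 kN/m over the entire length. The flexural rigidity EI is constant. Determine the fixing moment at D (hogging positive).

M_D = 316.1 kN·m

Choose R_E as the redundant. The primary structure is the cantilever fixed at D.
Downward deflection at the released point E due to the loads:
  point load 161.25 at a = 1.5: Pa²(3L − a)/(6EI) = 997.7/EI
  point load 91.1 at a = 4.8: Pa²(3L − a)/(6EI) = 4618/EI
  UDL 23.3: wL⁴/(8EI) = 3775/EI
  δ_0 = 9390/EI
Flexibility coefficient — unit upward force at E: δ_{EE} = L³/(3EI) = 72/EI.
The prop prevents deflection at E: R_E = δ_0/δ_{EE} = 9390/72 = 130.4 kN.
Moment equilibrium about D: M_D = Σ(load moments about D) − R_E·L = 1099 − 130.4×6 = 316.1 kN·m.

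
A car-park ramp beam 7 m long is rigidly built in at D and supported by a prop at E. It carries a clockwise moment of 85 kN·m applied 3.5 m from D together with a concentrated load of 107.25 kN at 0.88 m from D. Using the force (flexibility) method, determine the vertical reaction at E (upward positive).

Choose R_E as the redundant. The primary structure is the cantilever fixed at D.
Downward deflection at the released point E due to the loads:
  clockwise couple 85 at a = 3.5: M₀a(2L − a)/(2EI) = 1562/EI
  point load 107.25 at a = 0.88: Pa²(3L − a)/(6EI) = 278.5/EI
  δ_0 = 1840/EI
Tip deflection under a unit load at E: L³/(3EI) = 114.3/EI.
The prop prevents deflection at E: R_E = δ_0/δ_{EE} = 1840/114.3 = 16.1 kN.

R_E = 16.1 kN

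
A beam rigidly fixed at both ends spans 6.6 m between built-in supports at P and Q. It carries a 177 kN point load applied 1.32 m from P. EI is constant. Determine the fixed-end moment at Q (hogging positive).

M_Q = 37.38 kN·m

Take the two fixed-end moments M_P, M_Q as redundants; the released structure is the simple span PQ.
End rotations of the released simple span under the applied load (×1/EI):
  at P: point load 177 at a = 1.32: Pab(L + b)/(6LEI) = 370.1/EI
  at Q: point load 177 at a = 1.32: Pab(L + a)/(6LEI) = 246.7/EI
  θ_P0 = 370.1/EI,  θ_Q0 = 246.7/EI
Flexibility coefficients: a unit moment at one end gives L/(3EI) there and L/(6EI) at the far end, so f₁₁ = f₂₂ = 2.2/EI and f₁₂ = f₂₁ = 1.1/EI.
Compatibility — zero rotation at each built-in end:
  2.2 M_P + 1.1 M_Q = 370.1
  1.1 M_P + 2.2 M_Q = 246.7
Solving the pair gives M_P = 149.5 kN·m and M_Q = 37.38 kN·m (hogging).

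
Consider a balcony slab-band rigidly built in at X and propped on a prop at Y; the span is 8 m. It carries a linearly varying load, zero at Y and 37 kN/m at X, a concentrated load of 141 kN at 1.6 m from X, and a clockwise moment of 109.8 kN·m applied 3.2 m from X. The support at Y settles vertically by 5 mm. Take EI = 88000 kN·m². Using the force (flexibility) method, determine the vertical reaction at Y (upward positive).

Take the reaction at Y as the redundant and release it; the primary structure is a cantilever fixed at X.
Downward deflection at the released point Y due to the loads:
  triangular load, peak 37 at the fixed end: w₀L⁴/(30EI) = 5052/EI
  point load 141 at a = 1.6: Pa²(3L − a)/(6EI) = 1348/EI
  clockwise couple 109.8 at a = 3.2: M₀a(2L − a)/(2EI) = 2249/EI
  δ_0 = 8648/EI
Tip deflection under a unit load at Y: L³/(3EI) = 170.7/EI.
With EI = 88000 kN·m²: δ_0 = 0.098273 m and δ_{YY} = 0.001939 m/kN.
Compatibility — the beam at Y must follow the support down by 0.005 m: δ_0 − R_Y·δ_{YY} = 0.005, so R_Y = (0.098273 − 0.005)/0.001939 = 48.09 kN.

R_Y = 48.09 kN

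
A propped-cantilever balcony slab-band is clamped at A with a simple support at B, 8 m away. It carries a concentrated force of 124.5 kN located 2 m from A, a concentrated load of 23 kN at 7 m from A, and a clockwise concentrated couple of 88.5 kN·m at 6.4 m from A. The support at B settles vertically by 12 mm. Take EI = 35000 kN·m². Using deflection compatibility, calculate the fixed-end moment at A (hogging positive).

Release the roller at B. Primary structure: cantilever fixed at A.
Free-end deflection of the primary structure under the applied loading (downward +):
  point load 124.5 at a = 2: Pa²(3L − a)/(6EI) = 1826/EI
  point load 23 at a = 7: Pa²(3L − a)/(6EI) = 3193/EI
  clockwise couple 88.5 at a = 6.4: M₀a(2L − a)/(2EI) = 2719/EI
  δ_0 = 7738/EI
Flexibility coefficient — unit upward force at B: δ_{BB} = L³/(3EI) = 170.7/EI.
With EI = 35000 kN·m²: δ_0 = 0.22108 m and δ_{BB} = 0.004876 m/kN.
Compatibility — the beam at B must follow the support down by 0.012 m: δ_0 − R_B·δ_{BB} = 0.012, so R_B = (0.22108 − 0.012)/0.004876 = 42.88 kN.
Moment equilibrium about A: M_A = Σ(load moments about A) − R_B·L = 498.5 − 42.88×8 = 155.5 kN·m.

M_A = 155.5 kN·m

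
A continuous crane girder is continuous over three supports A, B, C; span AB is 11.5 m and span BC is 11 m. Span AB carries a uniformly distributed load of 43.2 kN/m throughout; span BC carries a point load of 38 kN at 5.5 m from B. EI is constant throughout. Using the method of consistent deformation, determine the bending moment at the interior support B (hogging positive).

M_B = 403.3 kN·m

Release continuity at B by inserting a hinge; the redundant is the internal moment M_B. The primary structure is two simply-supported spans AB and BC.
Rotations at B on the released spans (each span's end-slope, ×1/EI):
  span AB: UDL 43.2: wL³/(24EI) = 2738/EI
  span BC: point load 38 at a = 5.5: Pab(L + b)/(6LEI) = 287.4/EI
  relative rotation θ_0 = (2738 + 287.4)/EI = 3025/EI
A unit hogging moment at B produces rotation L₁/(3EI) + L₂/(3EI) = 7.5/EI.
Compatibility: M_B·(L₁+L₂)/(3EI) = θ_0, giving M_B = 403.3 kN·m (hogging).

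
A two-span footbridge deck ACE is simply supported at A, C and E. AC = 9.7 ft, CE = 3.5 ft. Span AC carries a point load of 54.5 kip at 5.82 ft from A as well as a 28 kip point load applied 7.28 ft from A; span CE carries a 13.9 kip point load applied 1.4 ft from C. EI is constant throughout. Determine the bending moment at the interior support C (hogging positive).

Insert a hinge at C; M_C is the redundant, and each span becomes simply supported.
Rotations at C on the released spans (each span's end-slope, ×1/EI):
  span AC: point load 54.5 at a = 5.82: Pab(L + a)/(6LEI) = 328.2/EI
  span AC: point load 28 at a = 7.28: Pab(L + a)/(6LEI) = 143.9/EI
  span CE: point load 13.9 at a = 1.4: Pab(L + b)/(6LEI) = 10.9/EI
  relative rotation θ_0 = (472.1 + 10.9)/EI = 483/EI
A unit hogging moment at C produces rotation L₁/(3EI) + L₂/(3EI) = 4.4/EI.
Slope continuity at C: θ_0 = M_C·4.4/EI, so M_C = 483/4.4 = 109.8 kip·ft (hogging).

M_C = 109.8 kip·ft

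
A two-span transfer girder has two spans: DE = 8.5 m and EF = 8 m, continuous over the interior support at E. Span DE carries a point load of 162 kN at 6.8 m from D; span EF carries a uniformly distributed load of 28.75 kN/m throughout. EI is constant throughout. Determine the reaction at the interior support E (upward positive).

R_E = 296.4 kN

Take M_E as the redundant. Released structure: two simple spans DE and EF with a hinge at E.
Rotations at E on the released spans (each span's end-slope, ×1/EI):
  span DE: point load 162 at a = 6.8: Pab(L + a)/(6LEI) = 561.8/EI
  span EF: UDL 28.75: wL³/(24EI) = 613.3/EI
  relative rotation θ_0 = (561.8 + 613.3)/EI = 1175/EI
A unit hogging moment at E produces rotation L₁/(3EI) + L₂/(3EI) = 5.5/EI.
Compatibility: M_E·(L₁+L₂)/(3EI) = θ_0, giving M_E = 213.7 kN·m (hogging).
Span DE, ΣM about D with M_E applied at E: R_E^{DE}·8.5 = 1102 + 213.7, so R_E^{DE} = 154.7 kN and R_D = 162 − 154.7 = 7.263 kN.
Span EF, ΣM about F: R_E^{EF}·8 = 920 + 213.7, so R_E^{EF} = 141.7 kN and R_F = 230 − 141.7 = 88.29 kN.
R_E = 154.7 + 141.7 = 296.4 kN.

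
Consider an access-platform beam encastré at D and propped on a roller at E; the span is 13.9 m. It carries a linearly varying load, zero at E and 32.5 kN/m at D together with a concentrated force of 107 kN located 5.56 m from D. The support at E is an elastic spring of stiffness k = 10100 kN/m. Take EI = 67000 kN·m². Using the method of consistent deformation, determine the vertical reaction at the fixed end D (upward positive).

Release the roller at E. Primary structure: cantilever fixed at D.
Downward deflection at the released point E due to the loads:
  triangular load, peak 32.5 at the fixed end: w₀L⁴/(30EI) = 40441/EI
  point load 107 at a = 5.56: Pa²(3L − a)/(6EI) = 19924/EI
  δ_0 = 60365/EI
Tip deflection under a unit load at E: L³/(3EI) = 895.2/EI.
With EI = 67000 kN·m²: δ_0 = 0.90097 m and δ_{EE} = 0.013361 m/kN.
Compatibility — the spring shortens by R_E/k under the reaction it provides: δ_0 − R_E·δ_{EE} = R_E/k. With 1/k = 0.000099 m/kN, R_E = δ_0 / (δ_{EE} + 1/k) = 0.90097 / (0.013361 + 0.000099) = 66.93 kN.
Vertical equilibrium: R_D = ΣP − R_E = 332.9 − 66.93 = 265.9 kN.

R_D = 265.9 kN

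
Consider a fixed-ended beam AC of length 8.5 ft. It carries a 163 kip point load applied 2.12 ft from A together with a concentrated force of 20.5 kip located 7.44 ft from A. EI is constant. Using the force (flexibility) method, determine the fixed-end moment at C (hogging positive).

Release both end moments; the primary structure is a simply-supported span AC with redundants M_A and M_C.
Simple-span end rotations at A and C under the given loads:
  at A: point load 163 at a = 2.12: Pab(L + b)/(6LEI) = 643.2/EI
  at C: point load 163 at a = 2.12: Pab(L + a)/(6LEI) = 459.1/EI
  at A: point load 20.5 at a = 7.44: Pab(L + b)/(6LEI) = 30.31/EI
  at C: point load 20.5 at a = 7.44: Pab(L + a)/(6LEI) = 50.53/EI
  θ_A0 = 673.6/EI,  θ_C0 = 509.6/EI
Flexibility coefficients: a unit moment at one end gives L/(3EI) there and L/(6EI) at the far end, so f₁₁ = f₂₂ = 2.833/EI and f₁₂ = f₂₁ = 1.417/EI.
Compatibility — zero rotation at each built-in end:
  2.833 M_A + 1.417 M_C = 673.6
  1.417 M_A + 2.833 M_C = 509.6
Solving the pair gives M_A = 197.1 kip·ft and M_C = 81.34 kip·ft (hogging).

M_C = 81.34 kip·ft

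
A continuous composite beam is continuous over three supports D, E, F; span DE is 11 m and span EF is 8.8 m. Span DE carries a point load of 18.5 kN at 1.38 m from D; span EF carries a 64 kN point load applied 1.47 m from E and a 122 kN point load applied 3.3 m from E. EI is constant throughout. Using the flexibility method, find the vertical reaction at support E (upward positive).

R_E = 158.4 kN

Insert a hinge at E; M_E is the redundant, and each span becomes simply supported.
Rotations at E on the released spans (each span's end-slope, ×1/EI):
  span DE: point load 18.5 at a = 1.38: Pab(L + a)/(6LEI) = 46.07/EI
  span EF: point load 64 at a = 1.47: Pab(L + b)/(6LEI) = 210.7/EI
  span EF: point load 122 at a = 3.3: Pab(L + b)/(6LEI) = 599.7/EI
  relative rotation θ_0 = (46.07 + 810.4)/EI = 856.4/EI
A unit hogging moment at E produces rotation L₁/(3EI) + L₂/(3EI) = 6.6/EI.
Compatibility: M_E·(L₁+L₂)/(3EI) = θ_0, giving M_E = 129.8 kN·m (hogging).
Span DE, ΣM about D with M_E applied at E: R_E^{DE}·11 = 25.53 + 129.8, so R_E^{DE} = 14.12 kN and R_D = 18.5 − 14.12 = 4.382 kN.
Span EF, ΣM about F: R_E^{EF}·8.8 = 1140 + 129.8, so R_E^{EF} = 144.3 kN and R_F = 186 − 144.3 = 41.69 kN.
R_E = 14.12 + 144.3 = 158.4 kN.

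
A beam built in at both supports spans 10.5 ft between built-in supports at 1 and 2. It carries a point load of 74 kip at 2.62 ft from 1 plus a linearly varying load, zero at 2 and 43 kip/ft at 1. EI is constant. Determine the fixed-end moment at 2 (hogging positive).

M_2 = 194.3 kip·ft

Release both end moments; the primary structure is a simply-supported span 12 with redundants M_1 and M_2.
Simple-span end rotations at 1 and 2 under the given loads:
  at 1: point load 74 at a = 2.62: Pab(L + b)/(6LEI) = 445.7/EI
  at 2: point load 74 at a = 2.62: Pab(L + a)/(6LEI) = 318.2/EI
  at 1: triangular load, peak 43: w₀L³/(45EI) = 1106/EI
  at 2: triangular load, peak 43: 7w₀L³/(360EI) = 967.9/EI
  θ_10 = 1552/EI,  θ_20 = 1286/EI
Flexibility coefficients: a unit moment at one end gives L/(3EI) there and L/(6EI) at the far end, so f₁₁ = f₂₂ = 3.5/EI and f₁₂ = f₂₁ = 1.75/EI.
Compatibility — zero rotation at each built-in end:
  3.5 M_1 + 1.75 M_2 = 1552
  1.75 M_1 + 3.5 M_2 = 1286
Solving the pair gives M_1 = 346.2 kip·ft and M_2 = 194.3 kip·ft (hogging).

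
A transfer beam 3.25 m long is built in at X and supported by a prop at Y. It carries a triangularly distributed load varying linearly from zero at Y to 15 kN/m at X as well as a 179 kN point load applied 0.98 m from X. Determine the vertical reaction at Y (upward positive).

Release the roller at Y. Primary structure: cantilever fixed at X.
Free-end deflection of the primary structure under the applied loading (downward +):
  triangular load, peak 15 at the fixed end: w₀L⁴/(30EI) = 55.78/EI
  point load 179 at a = 0.98: Pa²(3L − a)/(6EI) = 251.3/EI
  δ_0 = 307.1/EI
Flexibility coefficient — unit upward force at Y: δ_{YY} = L³/(3EI) = 11.44/EI.
The prop prevents deflection at Y: R_Y = δ_0/δ_{YY} = 307.1/11.44 = 26.83 kN.

R_Y = 26.83 kN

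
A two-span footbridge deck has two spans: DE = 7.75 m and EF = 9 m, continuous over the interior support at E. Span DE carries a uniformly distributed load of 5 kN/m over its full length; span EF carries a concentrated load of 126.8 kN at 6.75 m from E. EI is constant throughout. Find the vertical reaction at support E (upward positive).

R_E = 72.5 kN

Release continuity at E by inserting a hinge; the redundant is the internal moment M_E. The primary structure is two simply-supported spans DE and EF.
Discontinuity in slope at E on the released structure — sum the simple-span end rotations:
  span DE: UDL 5: wL³/(24EI) = 96.98/EI
  span EF: point load 126.8 at a = 6.75: Pab(L + b)/(6LEI) = 401.2/EI
  relative rotation θ_0 = (96.98 + 401.2)/EI = 498.2/EI
A unit hogging moment at E produces rotation L₁/(3EI) + L₂/(3EI) = 5.583/EI.
Compatibility: M_E·(L₁+L₂)/(3EI) = θ_0, giving M_E = 89.23 kN·m (hogging).
Span DE, ΣM about D with M_E applied at E: R_E^{DE}·7.75 = 150.2 + 89.23, so R_E^{DE} = 30.89 kN and R_D = 38.75 − 30.89 = 7.862 kN.
Span EF, ΣM about F: R_E^{EF}·9 = 285.3 + 89.23, so R_E^{EF} = 41.61 kN and R_F = 126.8 − 41.61 = 85.19 kN.
R_E = 30.89 + 41.61 = 72.5 kN.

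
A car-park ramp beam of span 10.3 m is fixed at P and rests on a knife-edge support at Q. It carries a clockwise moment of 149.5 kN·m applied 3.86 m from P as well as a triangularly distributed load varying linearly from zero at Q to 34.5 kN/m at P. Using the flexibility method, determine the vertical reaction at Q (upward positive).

Take the reaction at Q as the redundant and release it; the primary structure is a cantilever fixed at P.
Free-end deflection of the primary structure under the applied loading (downward +):
  clockwise couple 149.5 at a = 3.86: M₀a(2L − a)/(2EI) = 4830/EI
  triangular load, peak 34.5 at the fixed end: w₀L⁴/(30EI) = 12943/EI
  δ_0 = 17773/EI
Tip deflection under a unit load at Q: L³/(3EI) = 364.2/EI.
Compatibility at Q: δ_0 − R_Q·δ_{QQ} = 0, so R_Q = 17773/364.2 = 48.8 kN.

R_Q = 48.8 kN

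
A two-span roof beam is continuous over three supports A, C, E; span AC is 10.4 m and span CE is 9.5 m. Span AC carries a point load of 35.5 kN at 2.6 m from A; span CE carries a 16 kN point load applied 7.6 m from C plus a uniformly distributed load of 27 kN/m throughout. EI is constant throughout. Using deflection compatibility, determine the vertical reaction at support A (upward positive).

R_A = 9.799 kN

Release continuity at C by inserting a hinge; the redundant is the internal moment M_C. The primary structure is two simply-supported spans AC and CE.
End slopes at the hinge C, treating each span as simply supported:
  span AC: point load 35.5 at a = 2.6: Pab(L + a)/(6LEI) = 150/EI
  span CE: point load 16 at a = 7.6: Pab(L + b)/(6LEI) = 46.21/EI
  span CE: UDL 27: wL³/(24EI) = 964.5/EI
  relative rotation θ_0 = (150 + 1011)/EI = 1161/EI
A unit hogging moment at C produces rotation L₁/(3EI) + L₂/(3EI) = 6.633/EI.
Slope continuity at C: θ_0 = M_C·6.633/EI, so M_C = 1161/6.633 = 175 kN·m (hogging).
Span AC, ΣM about A with M_C applied at C: R_C^{AC}·10.4 = 92.3 + 175, so R_C^{AC} = 25.7 kN and R_A = 35.5 − 25.7 = 9.799 kN.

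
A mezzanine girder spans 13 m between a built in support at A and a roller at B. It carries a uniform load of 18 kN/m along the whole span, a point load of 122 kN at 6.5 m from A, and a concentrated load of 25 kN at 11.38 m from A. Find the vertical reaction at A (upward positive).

Take the reaction at B as the redundant and release it; the primary structure is a cantilever fixed at A.
Deflection at B on the released cantilever, summing each load's contribution:
  UDL 18: wL⁴/(8EI) = 64262/EI
  point load 122 at a = 6.5: Pa²(3L − a)/(6EI) = 27920/EI
  point load 25 at a = 11.38: Pa²(3L − a)/(6EI) = 14904/EI
  δ_0 = 107086/EI
Flexibility coefficient — unit upward force at B: δ_{BB} = L³/(3EI) = 732.3/EI.
The prop prevents deflection at B: R_B = δ_0/δ_{BB} = 107086/732.3 = 146.2 kN.
Vertical equilibrium: R_A = ΣP − R_B = 381 − 146.2 = 234.8 kN.

R_A = 234.8 kN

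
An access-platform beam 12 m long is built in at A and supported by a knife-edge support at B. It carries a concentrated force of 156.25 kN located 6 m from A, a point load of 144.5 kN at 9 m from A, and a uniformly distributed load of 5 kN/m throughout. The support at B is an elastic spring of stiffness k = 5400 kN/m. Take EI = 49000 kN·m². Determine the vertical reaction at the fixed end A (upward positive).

R_A = 200.5 kN

Release the roller at B. Primary structure: cantilever fixed at A.
Downward deflection at the released point B due to the loads:
  point load 156.25 at a = 6: Pa²(3L − a)/(6EI) = 28125/EI
  point load 144.5 at a = 9: Pa²(3L − a)/(6EI) = 52670/EI
  UDL 5: wL⁴/(8EI) = 12960/EI
  δ_0 = 93755/EI
Flexibility coefficient — unit upward force at B: δ_{BB} = L³/(3EI) = 576/EI.
With EI = 49000 kN·m²: δ_0 = 1.9134 m and δ_{BB} = 0.011755 m/kN.
Compatibility — the spring shortens by R_B/k under the reaction it provides: δ_0 − R_B·δ_{BB} = R_B/k. With 1/k = 0.000185 m/kN, R_B = δ_0 / (δ_{BB} + 1/k) = 1.9134 / (0.011755 + 0.000185) = 160.2 kN.
Vertical equilibrium: R_A = ΣP − R_B = 360.8 − 160.2 = 200.5 kN.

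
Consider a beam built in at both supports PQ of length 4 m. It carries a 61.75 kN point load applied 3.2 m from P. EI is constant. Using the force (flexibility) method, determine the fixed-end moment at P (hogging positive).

M_P = 7.904 kN·m

Release both end moments; the primary structure is a simply-supported span PQ with redundants M_P and M_Q.
End rotations of the released simple span under the applied load (×1/EI):
  at P: point load 61.75 at a = 3.2: Pab(L + b)/(6LEI) = 31.62/EI
  at Q: point load 61.75 at a = 3.2: Pab(L + a)/(6LEI) = 47.42/EI
  θ_P0 = 31.62/EI,  θ_Q0 = 47.42/EI
Flexibility coefficients: a unit moment at one end gives L/(3EI) there and L/(6EI) at the far end, so f₁₁ = f₂₂ = 1.333/EI and f₁₂ = f₂₁ = 0.6667/EI.
Compatibility — zero rotation at each built-in end:
  1.333 M_P + 0.6667 M_Q = 31.62
  0.6667 M_P + 1.333 M_Q = 47.42
Solving the pair gives M_P = 7.904 kN·m and M_Q = 31.62 kN·m (hogging).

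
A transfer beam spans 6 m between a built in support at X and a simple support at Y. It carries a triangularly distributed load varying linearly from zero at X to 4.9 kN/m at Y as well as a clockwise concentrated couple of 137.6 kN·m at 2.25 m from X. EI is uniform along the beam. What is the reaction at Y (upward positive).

R_Y = 29.05 kN

Choose R_Y as the redundant. The primary structure is the cantilever fixed at X.
Primary-structure tip deflection at Y by superposition:
  triangular load, peak 4.9 at the free end: 11w₀L⁴/(120EI) = 582.1/EI
  clockwise couple 137.6 at a = 2.25: M₀a(2L − a)/(2EI) = 1509/EI
  δ_0 = 2091/EI
Flexibility coefficient — unit upward force at Y: δ_{YY} = L³/(3EI) = 72/EI.
The prop prevents deflection at Y: R_Y = δ_0/δ_{YY} = 2091/72 = 29.05 kN.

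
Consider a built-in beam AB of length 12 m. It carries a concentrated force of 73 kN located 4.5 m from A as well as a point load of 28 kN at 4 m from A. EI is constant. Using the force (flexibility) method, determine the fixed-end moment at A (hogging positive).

M_A = 178.1 kN·m

Take the two fixed-end moments M_A, M_B as redundants; the released structure is the simple span AB.
End rotations of the released simple span under the applied load (×1/EI):
  at A: point load 73 at a = 4.5: Pab(L + b)/(6LEI) = 667.3/EI
  at B: point load 73 at a = 4.5: Pab(L + a)/(6LEI) = 564.6/EI
  at A: point load 28 at a = 4: Pab(L + b)/(6LEI) = 248.9/EI
  at B: point load 28 at a = 4: Pab(L + a)/(6LEI) = 199.1/EI
  θ_A0 = 916.2/EI,  θ_B0 = 763.7/EI
Flexibility coefficients: a unit moment at one end gives L/(3EI) there and L/(6EI) at the far end, so f₁₁ = f₂₂ = 4/EI and f₁₂ = f₂₁ = 2/EI.
Compatibility — zero rotation at each built-in end:
  4 M_A + 2 M_B = 916.2
  2 M_A + 4 M_B = 763.7
Solving the pair gives M_A = 178.1 kN·m and M_B = 101.9 kN·m (hogging).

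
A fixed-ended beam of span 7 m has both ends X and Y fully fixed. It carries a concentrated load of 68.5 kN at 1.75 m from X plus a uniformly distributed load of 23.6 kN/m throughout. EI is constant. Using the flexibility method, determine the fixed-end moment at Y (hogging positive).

Take the two fixed-end moments M_X, M_Y as redundants; the released structure is the simple span XY.
End rotations of the released simple span under the applied load (×1/EI):
  at X: point load 68.5 at a = 1.75: Pab(L + b)/(6LEI) = 183.6/EI
  at Y: point load 68.5 at a = 1.75: Pab(L + a)/(6LEI) = 131.1/EI
  at X: UDL 23.6: wL³/(24EI) = 337.3/EI
  at Y: UDL 23.6: wL³/(24EI) = 337.3/EI
  θ_X0 = 520.8/EI,  θ_Y0 = 468.4/EI
Flexibility coefficients: a unit moment at one end gives L/(3EI) there and L/(6EI) at the far end, so f₁₁ = f₂₂ = 2.333/EI and f₁₂ = f₂₁ = 1.167/EI.
Compatibility — zero rotation at each built-in end:
  2.333 M_X + 1.167 M_Y = 520.8
  1.167 M_X + 2.333 M_Y = 468.4
Solving the pair gives M_X = 163.8 kN·m and M_Y = 118.8 kN·m (hogging).

M_Y = 118.8 kN·m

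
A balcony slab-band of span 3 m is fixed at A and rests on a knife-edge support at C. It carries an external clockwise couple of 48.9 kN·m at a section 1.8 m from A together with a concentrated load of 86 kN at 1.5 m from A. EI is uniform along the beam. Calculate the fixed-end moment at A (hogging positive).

Remove the prop at C; the released (primary) structure is a cantilever built in at A.
Deflection at C on the released cantilever, summing each load's contribution:
  clockwise couple 48.9 at a = 1.8: M₀a(2L − a)/(2EI) = 184.8/EI
  point load 86 at a = 1.5: Pa²(3L − a)/(6EI) = 241.9/EI
  δ_0 = 426.7/EI
Tip deflection under a unit load at C: L³/(3EI) = 9/EI.
Compatibility at C: δ_0 − R_C·δ_{CC} = 0, so R_C = 426.7/9 = 47.41 kN.
Moment equilibrium about A: M_A = Σ(load moments about A) − R_C·L = 177.9 − 47.41×3 = 35.66 kN·m.

M_A = 35.66 kN·m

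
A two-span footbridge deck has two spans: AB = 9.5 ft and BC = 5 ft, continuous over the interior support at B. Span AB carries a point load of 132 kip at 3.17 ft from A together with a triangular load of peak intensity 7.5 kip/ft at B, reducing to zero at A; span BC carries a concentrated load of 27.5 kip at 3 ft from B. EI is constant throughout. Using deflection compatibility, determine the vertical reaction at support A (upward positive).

R_A = 83.06 kip

Take M_B as the redundant. Released structure: two simple spans AB and BC with a hinge at B.
End slopes at the hinge B, treating each span as simply supported:
  span AB: point load 132 at a = 3.17: Pab(L + a)/(6LEI) = 588.8/EI
  span AB: triangular load, peak 7.5: w₀L³/(45EI) = 142.9/EI
  span BC: point load 27.5 at a = 3: Pab(L + b)/(6LEI) = 38.5/EI
  relative rotation θ_0 = (731.7 + 38.5)/EI = 770.2/EI
A unit hogging moment at B produces rotation L₁/(3EI) + L₂/(3EI) = 4.833/EI.
Compatibility: M_B·(L₁+L₂)/(3EI) = θ_0, giving M_B = 159.3 kip·ft (hogging).
Span AB, ΣM about A with M_B applied at B: R_B^{AB}·9.5 = 644.1 + 159.3, so R_B^{AB} = 84.57 kip and R_A = 167.6 − 84.57 = 83.06 kip.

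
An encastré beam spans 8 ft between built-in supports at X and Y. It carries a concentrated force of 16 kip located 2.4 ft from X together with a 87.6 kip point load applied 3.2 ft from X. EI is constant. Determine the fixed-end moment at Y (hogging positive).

M_Y = 75.34 kip·ft

Release both end moments; the primary structure is a simply-supported span XY with redundants M_X and M_Y.
Simple-span end rotations at X and Y under the given loads:
  at X: point load 16 at a = 2.4: Pab(L + b)/(6LEI) = 60.93/EI
  at Y: point load 16 at a = 2.4: Pab(L + a)/(6LEI) = 46.59/EI
  at X: point load 87.6 at a = 3.2: Pab(L + b)/(6LEI) = 358.8/EI
  at Y: point load 87.6 at a = 3.2: Pab(L + a)/(6LEI) = 314/EI
  θ_X0 = 419.7/EI,  θ_Y0 = 360.6/EI
Flexibility coefficients: a unit moment at one end gives L/(3EI) there and L/(6EI) at the far end, so f₁₁ = f₂₂ = 2.667/EI and f₁₂ = f₂₁ = 1.333/EI.
Compatibility — zero rotation at each built-in end:
  2.667 M_X + 1.333 M_Y = 419.7
  1.333 M_X + 2.667 M_Y = 360.6
Solving the pair gives M_X = 119.7 kip·ft and M_Y = 75.34 kip·ft (hogging).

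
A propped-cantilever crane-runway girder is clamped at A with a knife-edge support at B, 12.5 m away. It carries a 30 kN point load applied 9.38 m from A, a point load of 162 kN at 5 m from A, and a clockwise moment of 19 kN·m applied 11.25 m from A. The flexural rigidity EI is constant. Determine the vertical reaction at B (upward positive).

R_B = 54.95 kN

Remove the prop at B; the released (primary) structure is a cantilever built in at A.
Deflection at B on the released cantilever, summing each load's contribution:
  point load 30 at a = 9.38: Pa²(3L − a)/(6EI) = 12371/EI
  point load 162 at a = 5: Pa²(3L − a)/(6EI) = 21938/EI
  clockwise couple 19 at a = 11.25: M₀a(2L − a)/(2EI) = 1470/EI
  δ_0 = 35778/EI
Tip deflection under a unit load at B: L³/(3EI) = 651/EI.
Compatibility at B: δ_0 − R_B·δ_{BB} = 0, so R_B = 35778/651 = 54.95 kN.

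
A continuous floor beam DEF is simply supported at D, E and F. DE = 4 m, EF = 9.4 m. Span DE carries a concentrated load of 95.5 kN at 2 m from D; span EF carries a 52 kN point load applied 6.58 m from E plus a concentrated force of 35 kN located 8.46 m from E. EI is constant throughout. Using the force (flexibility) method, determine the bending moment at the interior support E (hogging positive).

Release continuity at E by inserting a hinge; the redundant is the internal moment M_E. The primary structure is two simply-supported spans DE and EF.
End slopes at the hinge E, treating each span as simply supported:
  span DE: point load 95.5 at a = 2: Pab(L + a)/(6LEI) = 95.5/EI
  span EF: point load 52 at a = 6.58: Pab(L + b)/(6LEI) = 209.1/EI
  span EF: point load 35 at a = 8.46: Pab(L + b)/(6LEI) = 51.03/EI
  relative rotation θ_0 = (95.5 + 260.1)/EI = 355.6/EI
A unit hogging moment at E produces rotation L₁/(3EI) + L₂/(3EI) = 4.467/EI.
Compatibility: M_E·(L₁+L₂)/(3EI) = θ_0, giving M_E = 79.61 kN·m (hogging).

M_E = 79.61 kN·m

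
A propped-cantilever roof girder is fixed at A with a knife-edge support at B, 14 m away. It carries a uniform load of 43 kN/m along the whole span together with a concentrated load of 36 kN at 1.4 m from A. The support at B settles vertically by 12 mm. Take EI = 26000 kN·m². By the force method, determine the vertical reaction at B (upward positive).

Remove the prop at B; the released (primary) structure is a cantilever built in at A.
Free-end deflection of the primary structure under the applied loading (downward +):
  UDL 43: wL⁴/(8EI) = 206486/EI
  point load 36 at a = 1.4: Pa²(3L − a)/(6EI) = 477.5/EI
  δ_0 = 206963/EI
Flexibility coefficient — unit upward force at B: δ_{BB} = L³/(3EI) = 914.7/EI.
With EI = 26000 kN·m²: δ_0 = 7.9601 m and δ_{BB} = 0.035179 m/kN.
Compatibility — the beam at B must follow the support down by 0.012 m: δ_0 − R_B·δ_{BB} = 0.012, so R_B = (7.9601 − 0.012)/0.035179 = 225.9 kN.

R_B = 225.9 kN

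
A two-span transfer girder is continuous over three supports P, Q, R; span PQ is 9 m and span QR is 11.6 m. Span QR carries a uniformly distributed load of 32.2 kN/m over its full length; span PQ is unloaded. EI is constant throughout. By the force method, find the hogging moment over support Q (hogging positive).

M_Q = 305 kN·m

Release continuity at Q by inserting a hinge; the redundant is the internal moment M_Q. The primary structure is two simply-supported spans PQ and QR.
Discontinuity in slope at Q on the released structure — sum the simple-span end rotations:
  span QR: UDL 32.2: wL³/(24EI) = 2094/EI
  relative rotation θ_0 = (0 + 2094)/EI = 2094/EI
A unit hogging moment at Q produces rotation L₁/(3EI) + L₂/(3EI) = 6.867/EI.
Slope continuity at Q: θ_0 = M_Q·6.867/EI, so M_Q = 2094/6.867 = 305 kN·m (hogging).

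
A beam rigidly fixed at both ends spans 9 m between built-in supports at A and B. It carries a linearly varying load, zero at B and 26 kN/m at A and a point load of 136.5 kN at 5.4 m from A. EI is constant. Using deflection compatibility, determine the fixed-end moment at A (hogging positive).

Take the two fixed-end moments M_A, M_B as redundants; the released structure is the simple span AB.
Simple-span end rotations at A and B under the given loads:
  at A: triangular load, peak 26: w₀L³/(45EI) = 421.2/EI
  at B: triangular load, peak 26: 7w₀L³/(360EI) = 368.6/EI
  at A: point load 136.5 at a = 5.4: Pab(L + b)/(6LEI) = 619.2/EI
  at B: point load 136.5 at a = 5.4: Pab(L + a)/(6LEI) = 707.6/EI
  θ_A0 = 1040/EI,  θ_B0 = 1076/EI
Flexibility coefficients: a unit moment at one end gives L/(3EI) there and L/(6EI) at the far end, so f₁₁ = f₂₂ = 3/EI and f₁₂ = f₂₁ = 1.5/EI.
Compatibility — zero rotation at each built-in end:
  3 M_A + 1.5 M_B = 1040
  1.5 M_A + 3 M_B = 1076
Solving the pair gives M_A = 223.2 kN·m and M_B = 247.1 kN·m (hogging).

M_A = 223.2 kN·m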